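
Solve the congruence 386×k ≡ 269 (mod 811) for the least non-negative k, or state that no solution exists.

gcd(386, 811) = 1, so a unique solution mod 811 exists.
386⁻¹ ≡ 603 (mod 811).
k ≡ 603×269 ≡ 7 (mod 811).

7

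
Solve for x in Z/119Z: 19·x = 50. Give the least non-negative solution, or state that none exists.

gcd(19, 119) = 1, so a unique solution mod 119 exists.
19⁻¹ ≡ 94 (mod 119).
x ≡ 94·50 ≡ 59 (mod 119).

59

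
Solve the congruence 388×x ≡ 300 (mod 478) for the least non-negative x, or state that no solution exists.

156

gcd(388, 478) = 2, and 2 | 300, so solutions exist.
Divide through by 2: 194×x = 150 (mod 239).
194⁻¹ ≡ 154 (mod 239).
x ≡ 154×150 ≡ 156 (mod 239).
The smallest non-negative solution is x = 156.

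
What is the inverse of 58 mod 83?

By the extended Euclidean algorithm:
83 = 1·58 + 25
58 = 2·25 + 8
25 = 3·8 + 1
8 = 8·1 + 0
gcd(58, 83) = 1, so the inverse exists.
Back-substitute for 1:
1 = 1·25 − 3·8
  = −3·58 + 7·25
  = 7·83 − 10·58
So 58⁻¹ ≡ −10 ≡ 73 (mod 83).

73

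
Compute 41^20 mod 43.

21

20 in binary is 10100, i.e. 20 = 16 + 4.
41^1 ≡ 41 (mod 43)
41^2 ≡ 41^2 = 1681 ≡ 4 (mod 43)
41^4 ≡ 4^2 = 16 (mod 43)
41^8 ≡ 16^2 = 256 ≡ 41 (mod 43)
41^16 ≡ 41^2 = 1681 ≡ 4 (mod 43)
41^20 = 41^16 * 41^4 ≡ 4 * 16 (mod 43).
4 * 16 = 64 ≡ 21 (mod 43).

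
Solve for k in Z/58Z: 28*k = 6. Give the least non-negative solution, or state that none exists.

gcd(28, 58) = 2, and 2 | 6, so solutions exist.
Divide through by 2: 14*k mod 29 = 3.
14⁻¹ ≡ 27 (mod 29).
k ≡ 27*3 ≡ 23 (mod 29).
The smallest non-negative solution is k = 23.

23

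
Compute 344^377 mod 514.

Using repeated squaring:
377 in binary is 101111001, i.e. 377 = 256 + 64 + 32 + 16 + 8 + 1.
344^1 ≡ 344 (mod 514)
344^2 ≡ 344^2 = 118336 ≡ 116 (mod 514)
344^4 ≡ 116^2 = 13456 ≡ 92 (mod 514)
344^8 ≡ 92^2 = 8464 ≡ 240 (mod 514)
344^16 ≡ 240^2 = 57600 ≡ 32 (mod 514)
344^32 ≡ 32^2 = 1024 ≡ 510 (mod 514)
344^64 ≡ 510^2 = 260100 ≡ 16 (mod 514)
344^128 ≡ 16^2 = 256 (mod 514)
344^256 ≡ 256^2 = 65536 ≡ 258 (mod 514)
344^377 = 344^256 × 344^64 × 344^32 × 344^16 × 344^8 × 344^1 ≡ 258 × 16 × 510 × 32 × 240 × 344 (mod 514).
Accumulate the product:
258 × 16 = 4128 ≡ 16
16 × 510 = 8160 ≡ 450
450 × 32 = 14400 ≡ 8
8 × 240 = 1920 ≡ 378
378 × 344 = 130032 ≡ 504

504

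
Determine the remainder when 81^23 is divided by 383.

Using repeated squaring:
81^1 ≡ 81 (mod 383)
81^2 ≡ 81^2 = 6561 ≡ 50 (mod 383)
81^4 ≡ 50^2 = 2500 ≡ 202 (mod 383)
81^8 ≡ 202^2 = 40804 ≡ 206 (mod 383)
81^16 ≡ 206^2 = 42436 ≡ 306 (mod 383)
81^23 = 81^16 * 81^4 * 81^2 * 81^1 ≡ 306 * 202 * 50 * 81 (mod 383).
Accumulate the product:
306 * 202 = 61812 ≡ 149
149 * 50 = 7450 ≡ 173
173 * 81 = 14013 ≡ 225

225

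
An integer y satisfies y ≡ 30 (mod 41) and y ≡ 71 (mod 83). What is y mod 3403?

71

41⁻¹ mod 83: 41*81 ≡ 1 (mod 83), so 41⁻¹ ≡ 81.
y = 30 + 41*((71 − 30)*81 mod 83) = 30 + 41*1 = 71.
Check: 71 mod 41 = 30, 71 mod 83 = 71. ✓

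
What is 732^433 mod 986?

433 in binary is 110110001, i.e. 433 = 256 + 128 + 32 + 16 + 1.
732^1 ≡ 732 (mod 986)
732^2 ≡ 732^2 = 535824 ≡ 426 (mod 986)
732^4 ≡ 426^2 = 181476 ≡ 52 (mod 986)
732^8 ≡ 52^2 = 2704 ≡ 732 (mod 986)
732^16 ≡ 732^2 = 535824 ≡ 426 (mod 986)
732^32 ≡ 426^2 = 181476 ≡ 52 (mod 986)
732^64 ≡ 52^2 = 2704 ≡ 732 (mod 986)
732^128 ≡ 732^2 = 535824 ≡ 426 (mod 986)
732^256 ≡ 426^2 = 181476 ≡ 52 (mod 986)
732^433 = 732^256 · 732^128 · 732^32 · 732^16 · 732^1 ≡ 52 · 426 · 52 · 426 · 732 (mod 986).
Accumulate the product:
52 · 426 = 22152 ≡ 460
460 · 52 = 23920 ≡ 256
256 · 426 = 109056 ≡ 596
596 · 732 = 436272 ≡ 460

460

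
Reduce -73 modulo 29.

14

-73 = -3·29 + 14, so -73 ≡ 14 (mod 29).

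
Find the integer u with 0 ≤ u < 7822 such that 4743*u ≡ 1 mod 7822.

Run the extended Euclidean algorithm:
7822 = 1·4743 + 3079
4743 = 1·3079 + 1664
3079 = 1·1664 + 1415
1664 = 1·1415 + 249
1415 = 5·249 + 170
249 = 1·170 + 79
170 = 2·79 + 12
79 = 6·12 + 7
12 = 1·7 + 5
7 = 1·5 + 2
5 = 2·2 + 1
2 = 2·1 + 0
gcd(4743, 7822) = 1, so the inverse exists.
Back-substitute for 1:
1 = 1·5 − 2·2
  = −2·7 + 3·5
  = 3·12 − 5·7
  = −5·79 + 33·12
  = 33·170 − 71·79
  = −71·249 + 104·170
  = 104·1415 − 591·249
  = −591·1664 + 695·1415
  = 695·3079 − 1286·1664
  = −1286·4743 + 1981·3079
  = 1981·7822 − 3267·4743
So 4743⁻¹ ≡ −3267 ≡ 4555 (mod 7822).

4555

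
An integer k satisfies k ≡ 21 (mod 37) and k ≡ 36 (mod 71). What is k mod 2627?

391

37⁻¹ mod 71: 37·48 ≡ 1 (mod 71), so 37⁻¹ ≡ 48.
k = 21 + 37·((36 − 21)·48 mod 71) = 21 + 37·10 = 391.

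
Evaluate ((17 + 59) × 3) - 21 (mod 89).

17 + 59 = 76
76 × 3 = 228 ≡ 50 (mod 89)
50 - 21 = 29

29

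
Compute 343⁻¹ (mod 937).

825

937 = 2×343 + 251
343 = 1×251 + 92
251 = 2×92 + 67
92 = 1×67 + 25
67 = 2×25 + 17
25 = 1×17 + 8
17 = 2×8 + 1
8 = 8×1 + 0
gcd(343, 937) = 1, so the inverse exists.
Back-substitute for 1:
1 = 1×17 − 2×8
  = −2×25 + 3×17
  = 3×67 − 8×25
  = −8×92 + 11×67
  = 11×251 − 30×92
  = −30×343 + 41×251
  = 41×937 − 112×343
So 343⁻¹ ≡ −112 ≡ 825 (mod 937).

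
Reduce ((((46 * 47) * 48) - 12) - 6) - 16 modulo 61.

42

46 * 47 = 2162 ≡ 27 (mod 61)
27 * 48 = 1296 ≡ 15 (mod 61)
15 - 12 = 3
3 - 6 = -3 ≡ 58 (mod 61)
58 - 16 = 42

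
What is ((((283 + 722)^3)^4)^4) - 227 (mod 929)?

297

283 + 722 = 1005 ≡ 76 (mod 929)
(76)^3 ≡ 488 (mod 929)
(488)^4 ≡ 210 (mod 929)
(210)^4 ≡ 524 (mod 929)
524 - 227 = 297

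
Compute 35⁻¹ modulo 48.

11

Apply the Euclidean algorithm and back-substitute:
48 = 1×35 + 13
35 = 2×13 + 9
13 = 1×9 + 4
9 = 2×4 + 1
4 = 4×1 + 0
gcd(35, 48) = 1, so the inverse exists.
Bézout: 1 = −8×48 + 11×35.
So 35⁻¹ ≡ 11 (mod 48).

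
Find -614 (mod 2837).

2223

-614 = -1×2837 + 2223, so -614 ≡ 2223 (mod 2837).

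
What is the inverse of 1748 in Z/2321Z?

Run the extended Euclidean algorithm:
2321 = 1·1748 + 573
1748 = 3·573 + 29
573 = 19·29 + 22
29 = 1·22 + 7
22 = 3·7 + 1
7 = 7·1 + 0
gcd(1748, 2321) = 1, so the inverse exists.
Back-substitute for 1:
1 = 1·22 − 3·7
  = −3·29 + 4·22
  = 4·573 − 79·29
  = −79·1748 + 241·573
  = 241·2321 − 320·1748
So 1748⁻¹ ≡ −320 ≡ 2001 (mod 2321).

2001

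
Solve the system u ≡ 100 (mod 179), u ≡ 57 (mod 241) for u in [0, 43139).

10661

179⁻¹ mod 241: 179*206 ≡ 1 (mod 241), so 179⁻¹ ≡ 206.
u = 100 + 179*((57 − 100)*206 mod 241) = 100 + 179*59 = 10661.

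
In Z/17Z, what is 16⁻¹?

16

17 = 1·16 + 1
16 = 16·1 + 0
gcd(16, 17) = 1, so the inverse exists.
Bézout: 1 = 1·17 − 1·16.
So 16⁻¹ ≡ −1 ≡ 16 (mod 17).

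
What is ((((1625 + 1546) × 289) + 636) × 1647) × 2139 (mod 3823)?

1625 + 1546 = 3171
3171 × 289 = 916419 ≡ 2722 (mod 3823)
2722 + 636 = 3358
3358 × 1647 = 5530626 ≡ 2568 (mod 3823)
2568 × 2139 = 5492952 ≡ 3124 (mod 3823)

3124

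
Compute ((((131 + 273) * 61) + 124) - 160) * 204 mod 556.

131 + 273 = 404
404 * 61 = 24644 ≡ 180 (mod 556)
180 + 124 = 304
304 - 160 = 144
144 * 204 = 29376 ≡ 464 (mod 556)

464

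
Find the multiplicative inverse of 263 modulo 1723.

1723 = 6*263 + 145
263 = 1*145 + 118
145 = 1*118 + 27
118 = 4*27 + 10
27 = 2*10 + 7
10 = 1*7 + 3
7 = 2*3 + 1
3 = 3*1 + 0
gcd(263, 1723) = 1, so the inverse exists.
Back-substitute for 1:
1 = 1*7 − 2*3
  = −2*10 + 3*7
  = 3*27 − 8*10
  = −8*118 + 35*27
  = 35*145 − 43*118
  = −43*263 + 78*145
  = 78*1723 − 511*263
So 263⁻¹ ≡ −511 ≡ 1212 (mod 1723).

1212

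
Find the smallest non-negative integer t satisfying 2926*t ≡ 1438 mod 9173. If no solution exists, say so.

1336

gcd(2926, 9173) = 1, so a unique solution mod 9173 exists.
2926⁻¹ ≡ 4900 (mod 9173).
t ≡ 4900*1438 ≡ 1336 (mod 9173).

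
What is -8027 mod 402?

-8027 = -20×402 + 13, so -8027 ≡ 13 (mod 402).

13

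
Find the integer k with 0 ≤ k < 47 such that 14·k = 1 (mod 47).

47 = 3*14 + 5
14 = 2*5 + 4
5 = 1*4 + 1
4 = 4*1 + 0
gcd(14, 47) = 1, so the inverse exists.
Bézout: 1 = 3*47 − 10*14.
So 14⁻¹ ≡ −10 ≡ 37 (mod 47).

37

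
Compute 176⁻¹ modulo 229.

108

Apply the Euclidean algorithm and back-substitute:
229 = 1×176 + 53
176 = 3×53 + 17
53 = 3×17 + 2
17 = 8×2 + 1
2 = 2×1 + 0
gcd(176, 229) = 1, so the inverse exists.
Back-substitute for 1:
1 = 1×17 − 8×2
  = −8×53 + 25×17
  = 25×176 − 83×53
  = −83×229 + 108×176
So 176⁻¹ ≡ 108 (mod 229).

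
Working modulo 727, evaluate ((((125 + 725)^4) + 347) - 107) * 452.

365

125 + 725 = 850 ≡ 123 (mod 727)
(123)^4 ≡ 142 (mod 727)
142 + 347 = 489
489 - 107 = 382
382 * 452 = 172664 ≡ 365 (mod 727)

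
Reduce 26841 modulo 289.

253

26841 = 92×289 + 253, so 26841 ≡ 253 (mod 289).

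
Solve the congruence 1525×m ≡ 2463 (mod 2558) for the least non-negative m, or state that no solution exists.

gcd(1525, 2558) = 1, so a unique solution mod 2558 exists.
1525⁻¹ ≡ 1305 (mod 2558).
m ≡ 1305×2463 ≡ 1367 (mod 2558).

1367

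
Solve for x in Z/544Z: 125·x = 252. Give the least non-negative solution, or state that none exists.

76

gcd(125, 544) = 1, so a unique solution mod 544 exists.
125⁻¹ ≡ 309 (mod 544).
x ≡ 309·252 ≡ 76 (mod 544).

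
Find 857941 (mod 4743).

4201

857941 = 180·4743 + 4201, so 857941 ≡ 4201 (mod 4743).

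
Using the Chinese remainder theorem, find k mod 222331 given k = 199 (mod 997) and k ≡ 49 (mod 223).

125821

997⁻¹ mod 223: 997×17 ≡ 1 (mod 223), so 997⁻¹ ≡ 17.
k = 199 + 997×((49 − 199)×17 mod 223) = 199 + 997×126 = 125821.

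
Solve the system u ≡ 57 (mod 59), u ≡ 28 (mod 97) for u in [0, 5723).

59⁻¹ mod 97: 59·74 ≡ 1 (mod 97), so 59⁻¹ ≡ 74.
u = 57 + 59·((28 − 57)·74 mod 97) = 57 + 59·85 = 5072.

5072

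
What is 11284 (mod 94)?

11284 = 120*94 + 4, so 11284 ≡ 4 (mod 94).

4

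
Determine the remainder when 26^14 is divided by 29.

26^1 ≡ 26 (mod 29)
26^2 ≡ 26^2 = 676 ≡ 9 (mod 29)
26^4 ≡ 9^2 = 81 ≡ 23 (mod 29)
26^8 ≡ 23^2 = 529 ≡ 7 (mod 29)
26^14 = 26^8 · 26^4 · 26^2 ≡ 7 · 23 · 9 (mod 29).
Accumulate the product:
7 · 23 = 161 ≡ 16
16 · 9 = 144 ≡ 28

28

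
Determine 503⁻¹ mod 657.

Run the extended Euclidean algorithm:
657 = 1×503 + 154
503 = 3×154 + 41
154 = 3×41 + 31
41 = 1×31 + 10
31 = 3×10 + 1
10 = 10×1 + 0
gcd(503, 657) = 1, so the inverse exists.
Back-substitute for 1:
1 = 1×31 − 3×10
  = −3×41 + 4×31
  = 4×154 − 15×41
  = −15×503 + 49×154
  = 49×657 − 64×503
So 503⁻¹ ≡ −64 ≡ 593 (mod 657).

593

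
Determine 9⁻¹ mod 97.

Apply the Euclidean algorithm and back-substitute:
97 = 10*9 + 7
9 = 1*7 + 2
7 = 3*2 + 1
2 = 2*1 + 0
gcd(9, 97) = 1, so the inverse exists.
Bézout: 1 = 4*97 − 43*9.
So 9⁻¹ ≡ −43 ≡ 54 (mod 97).

54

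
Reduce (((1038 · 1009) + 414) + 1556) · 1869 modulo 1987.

1038 · 1009 = 1047342 ≡ 193 (mod 1987)
193 + 414 = 607
607 + 1556 = 2163 ≡ 176 (mod 1987)
176 · 1869 = 328944 ≡ 1089 (mod 1987)

1089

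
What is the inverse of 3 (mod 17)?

6

17 = 5*3 + 2
3 = 1*2 + 1
2 = 2*1 + 0
gcd(3, 17) = 1, so the inverse exists.
Back-substitute for 1:
1 = 1*3 − 1*2
  = −1*17 + 6*3
So 3⁻¹ ≡ 6 (mod 17).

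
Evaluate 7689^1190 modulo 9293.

Compute successive squares:
1190 in binary is 10010100110, i.e. 1190 = 1024 + 128 + 32 + 4 + 2.
7689^1 ≡ 7689 (mod 9293)
7689^2 ≡ 7689^2 = 59120721 ≡ 7948 (mod 9293)
7689^4 ≡ 7948^2 = 63170704 ≡ 6183 (mod 9293)
7689^8 ≡ 6183^2 = 38229489 ≡ 7380 (mod 9293)
7689^16 ≡ 7380^2 = 54464400 ≡ 7420 (mod 9293)
7689^32 ≡ 7420^2 = 55056400 ≡ 4668 (mod 9293)
7689^64 ≡ 4668^2 = 21790224 ≡ 7432 (mod 9293)
7689^128 ≡ 7432^2 = 55234624 ≡ 6325 (mod 9293)
7689^256 ≡ 6325^2 = 40005625 ≡ 8553 (mod 9293)
7689^512 ≡ 8553^2 = 73153809 ≡ 8606 (mod 9293)
7689^1024 ≡ 8606^2 = 74063236 ≡ 7319 (mod 9293)
7689^1190 = 7689^1024 × 7689^128 × 7689^32 × 7689^4 × 7689^2 ≡ 7319 × 6325 × 4668 × 6183 × 7948 (mod 9293).
Accumulate the product:
7319 × 6325 = 46292675 ≡ 4242
4242 × 4668 = 19801656 ≡ 7566
7566 × 6183 = 46780578 ≡ 8909
8909 × 7948 = 70808732 ≡ 5365

5365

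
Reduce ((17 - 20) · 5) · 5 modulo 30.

17 - 20 = -3 ≡ 27 (mod 30)
27 · 5 = 135 ≡ 15 (mod 30)
15 · 5 = 75 ≡ 15 (mod 30)

15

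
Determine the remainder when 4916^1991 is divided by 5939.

2522

Using repeated squaring:
1991 in binary is 11111000111, i.e. 1991 = 1024 + 512 + 256 + 128 + 64 + 4 + 2 + 1.
4916^1 ≡ 4916 (mod 5939)
4916^2 ≡ 4916^2 = 24167056 ≡ 1265 (mod 5939)
4916^4 ≡ 1265^2 = 1600225 ≡ 2634 (mod 5939)
4916^8 ≡ 2634^2 = 6937956 ≡ 1204 (mod 5939)
4916^16 ≡ 1204^2 = 1449616 ≡ 500 (mod 5939)
4916^32 ≡ 500^2 = 250000 ≡ 562 (mod 5939)
4916^64 ≡ 562^2 = 315844 ≡ 1077 (mod 5939)
4916^128 ≡ 1077^2 = 1159929 ≡ 1824 (mod 5939)
4916^256 ≡ 1824^2 = 3326976 ≡ 1136 (mod 5939)
4916^512 ≡ 1136^2 = 1290496 ≡ 1733 (mod 5939)
4916^1024 ≡ 1733^2 = 3003289 ≡ 4094 (mod 5939)
4916^1991 = 4916^1024 × 4916^512 × 4916^256 × 4916^128 × 4916^64 × 4916^4 × 4916^2 × 4916^1 ≡ 4094 × 1733 × 1136 × 1824 × 1077 × 2634 × 1265 × 4916 (mod 5939).
Accumulate the product:
4094 × 1733 = 7094902 ≡ 3736
3736 × 1136 = 4244096 ≡ 3650
3650 × 1824 = 6657600 ≡ 5920
5920 × 1077 = 6375840 ≡ 3293
3293 × 2634 = 8673762 ≡ 2822
2822 × 1265 = 3569830 ≡ 491
491 × 4916 = 2413756 ≡ 2522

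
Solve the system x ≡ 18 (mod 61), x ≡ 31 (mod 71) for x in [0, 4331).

61⁻¹ mod 71: 61×7 ≡ 1 (mod 71), so 61⁻¹ ≡ 7.
x = 18 + 61×((31 − 18)×7 mod 71) = 18 + 61×20 = 1238.

1238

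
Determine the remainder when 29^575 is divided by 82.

55

By square-and-multiply:
29^1 ≡ 29 (mod 82)
29^2 ≡ 29^2 = 841 ≡ 21 (mod 82)
29^4 ≡ 21^2 = 441 ≡ 31 (mod 82)
29^8 ≡ 31^2 = 961 ≡ 59 (mod 82)
29^16 ≡ 59^2 = 3481 ≡ 37 (mod 82)
29^32 ≡ 37^2 = 1369 ≡ 57 (mod 82)
29^64 ≡ 57^2 = 3249 ≡ 51 (mod 82)
29^128 ≡ 51^2 = 2601 ≡ 59 (mod 82)
29^256 ≡ 59^2 = 3481 ≡ 37 (mod 82)
29^512 ≡ 37^2 = 1369 ≡ 57 (mod 82)
29^575 = 29^512 · 29^32 · 29^16 · 29^8 · 29^4 · 29^2 · 29^1 ≡ 57 · 57 · 37 · 59 · 31 · 21 · 29 (mod 82).
Accumulate the product:
57 · 57 = 3249 ≡ 51
51 · 37 = 1887 ≡ 1
1 · 59 = 59
59 · 31 = 1829 ≡ 25
25 · 21 = 525 ≡ 33
33 · 29 = 957 ≡ 55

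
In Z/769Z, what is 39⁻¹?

Run the extended Euclidean algorithm:
769 = 19·39 + 28
39 = 1·28 + 11
28 = 2·11 + 6
11 = 1·6 + 5
6 = 1·5 + 1
5 = 5·1 + 0
gcd(39, 769) = 1, so the inverse exists.
Back-substitute for 1:
1 = 1·6 − 1·5
  = −1·11 + 2·6
  = 2·28 − 5·11
  = −5·39 + 7·28
  = 7·769 − 138·39
So 39⁻¹ ≡ −138 ≡ 631 (mod 769).

631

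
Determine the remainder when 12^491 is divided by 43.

491 in binary is 111101011, i.e. 491 = 256 + 128 + 64 + 32 + 8 + 2 + 1.
12^1 ≡ 12 (mod 43)
12^2 ≡ 12^2 = 144 ≡ 15 (mod 43)
12^4 ≡ 15^2 = 225 ≡ 10 (mod 43)
12^8 ≡ 10^2 = 100 ≡ 14 (mod 43)
12^16 ≡ 14^2 = 196 ≡ 24 (mod 43)
12^32 ≡ 24^2 = 576 ≡ 17 (mod 43)
12^64 ≡ 17^2 = 289 ≡ 31 (mod 43)
12^128 ≡ 31^2 = 961 ≡ 15 (mod 43)
12^256 ≡ 15^2 = 225 ≡ 10 (mod 43)
12^491 = 12^256 * 12^128 * 12^64 * 12^32 * 12^8 * 12^2 * 12^1 ≡ 10 * 15 * 31 * 17 * 14 * 15 * 12 (mod 43).
Accumulate the product:
10 * 15 = 150 ≡ 21
21 * 31 = 651 ≡ 6
6 * 17 = 102 ≡ 16
16 * 14 = 224 ≡ 9
9 * 15 = 135 ≡ 6
6 * 12 = 72 ≡ 29

29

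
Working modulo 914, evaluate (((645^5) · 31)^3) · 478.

(645)^5 ≡ 169 (mod 914)
169 · 31 = 5239 ≡ 669 (mod 914)
(669)^3 ≡ 135 (mod 914)
135 · 478 = 64530 ≡ 550 (mod 914)

550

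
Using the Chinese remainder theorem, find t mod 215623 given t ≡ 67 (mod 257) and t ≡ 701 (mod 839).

189476

257⁻¹ mod 839: 257*111 ≡ 1 (mod 839), so 257⁻¹ ≡ 111.
t = 67 + 257*((701 − 67)*111 mod 839) = 67 + 257*737 = 189476.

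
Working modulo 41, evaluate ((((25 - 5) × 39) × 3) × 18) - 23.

31

25 - 5 = 20
20 × 39 = 780 ≡ 1 (mod 41)
1 × 3 = 3
3 × 18 = 54 ≡ 13 (mod 41)
13 - 23 = -10 ≡ 31 (mod 41)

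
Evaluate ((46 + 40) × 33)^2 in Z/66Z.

0

46 + 40 = 86 ≡ 20 (mod 66)
20 × 33 = 660 ≡ 0 (mod 66)
(0)^2 ≡ 0 (mod 66)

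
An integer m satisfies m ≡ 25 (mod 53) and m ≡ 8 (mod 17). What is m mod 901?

53⁻¹ mod 17: 53*9 ≡ 1 (mod 17), so 53⁻¹ ≡ 9.
m = 25 + 53*((8 − 25)*9 mod 17) = 25 + 53*0 = 25.

25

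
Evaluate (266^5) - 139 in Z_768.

(266)^5 ≡ 416 (mod 768)
416 - 139 = 277

277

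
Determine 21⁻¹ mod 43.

By the extended Euclidean algorithm:
43 = 2*21 + 1
21 = 21*1 + 0
gcd(21, 43) = 1, so the inverse exists.
Back-substitute for 1:
1 = 1*43 − 2*21
So 21⁻¹ ≡ −2 ≡ 41 (mod 43).

41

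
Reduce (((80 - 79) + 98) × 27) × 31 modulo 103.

80 - 79 = 1
1 + 98 = 99
99 × 27 = 2673 ≡ 98 (mod 103)
98 × 31 = 3038 ≡ 51 (mod 103)

51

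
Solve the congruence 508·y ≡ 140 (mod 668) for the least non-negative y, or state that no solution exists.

20

gcd(508, 668) = 4, and 4 | 140, so solutions exist.
Divide through by 4: 127·y ≡ 35 (mod 167).
127⁻¹ ≡ 96 (mod 167).
y ≡ 96·35 ≡ 20 (mod 167).
The smallest non-negative solution is y = 20.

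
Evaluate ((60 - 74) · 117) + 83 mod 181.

74

60 - 74 = -14 ≡ 167 (mod 181)
167 · 117 = 19539 ≡ 172 (mod 181)
172 + 83 = 255 ≡ 74 (mod 181)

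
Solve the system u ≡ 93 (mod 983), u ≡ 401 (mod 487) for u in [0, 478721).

983⁻¹ mod 487: 983·433 ≡ 1 (mod 487), so 983⁻¹ ≡ 433.
u = 93 + 983·((401 − 93)·433 mod 487) = 93 + 983·413 = 406072.

406072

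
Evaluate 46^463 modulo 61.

Using repeated squaring:
463 in binary is 111001111, i.e. 463 = 256 + 128 + 64 + 8 + 4 + 2 + 1.
46^1 ≡ 46 (mod 61)
46^2 ≡ 46^2 = 2116 ≡ 42 (mod 61)
46^4 ≡ 42^2 = 1764 ≡ 56 (mod 61)
46^8 ≡ 56^2 = 3136 ≡ 25 (mod 61)
46^16 ≡ 25^2 = 625 ≡ 15 (mod 61)
46^32 ≡ 15^2 = 225 ≡ 42 (mod 61)
46^64 ≡ 42^2 = 1764 ≡ 56 (mod 61)
46^128 ≡ 56^2 = 3136 ≡ 25 (mod 61)
46^256 ≡ 25^2 = 625 ≡ 15 (mod 61)
46^463 = 46^256 · 46^128 · 46^64 · 46^8 · 46^4 · 46^2 · 46^1 ≡ 15 · 25 · 56 · 25 · 56 · 42 · 46 (mod 61).
Accumulate the product:
15 · 25 = 375 ≡ 9
9 · 56 = 504 ≡ 16
16 · 25 = 400 ≡ 34
34 · 56 = 1904 ≡ 13
13 · 42 = 546 ≡ 58
58 · 46 = 2668 ≡ 45

45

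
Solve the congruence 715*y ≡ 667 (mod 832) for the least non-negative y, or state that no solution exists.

gcd(715, 832) = 13, and 13 does not divide 667.
So the congruence has no solution.

no solution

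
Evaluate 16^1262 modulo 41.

10

1262 in binary is 10011101110, i.e. 1262 = 1024 + 128 + 64 + 32 + 8 + 4 + 2.
16^1 ≡ 16 (mod 41)
16^2 ≡ 16^2 = 256 ≡ 10 (mod 41)
16^4 ≡ 10^2 = 100 ≡ 18 (mod 41)
16^8 ≡ 18^2 = 324 ≡ 37 (mod 41)
16^16 ≡ 37^2 = 1369 ≡ 16 (mod 41)
16^32 ≡ 16^2 = 256 ≡ 10 (mod 41)
16^64 ≡ 10^2 = 100 ≡ 18 (mod 41)
16^128 ≡ 18^2 = 324 ≡ 37 (mod 41)
16^256 ≡ 37^2 = 1369 ≡ 16 (mod 41)
16^512 ≡ 16^2 = 256 ≡ 10 (mod 41)
16^1024 ≡ 10^2 = 100 ≡ 18 (mod 41)
16^1262 = 16^1024 × 16^128 × 16^64 × 16^32 × 16^8 × 16^4 × 16^2 ≡ 18 × 37 × 18 × 10 × 37 × 18 × 10 (mod 41).
Accumulate the product:
18 × 37 = 666 ≡ 10
10 × 18 = 180 ≡ 16
16 × 10 = 160 ≡ 37
37 × 37 = 1369 ≡ 16
16 × 18 = 288 ≡ 1
1 × 10 = 10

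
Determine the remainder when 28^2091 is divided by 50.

22

By square-and-multiply:
28^1 ≡ 28 (mod 50)
28^2 ≡ 28^2 = 784 ≡ 34 (mod 50)
28^4 ≡ 34^2 = 1156 ≡ 6 (mod 50)
28^8 ≡ 6^2 = 36 (mod 50)
28^16 ≡ 36^2 = 1296 ≡ 46 (mod 50)
28^32 ≡ 46^2 = 2116 ≡ 16 (mod 50)
28^64 ≡ 16^2 = 256 ≡ 6 (mod 50)
28^128 ≡ 6^2 = 36 (mod 50)
28^256 ≡ 36^2 = 1296 ≡ 46 (mod 50)
28^512 ≡ 46^2 = 2116 ≡ 16 (mod 50)
28^1024 ≡ 16^2 = 256 ≡ 6 (mod 50)
28^2048 ≡ 6^2 = 36 (mod 50)
28^2091 = 28^2048 · 28^32 · 28^8 · 28^2 · 28^1 ≡ 36 · 16 · 36 · 34 · 28 (mod 50).
Accumulate the product:
36 · 16 = 576 ≡ 26
26 · 36 = 936 ≡ 36
36 · 34 = 1224 ≡ 24
24 · 28 = 672 ≡ 22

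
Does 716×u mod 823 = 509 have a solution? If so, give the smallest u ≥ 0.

gcd(716, 823) = 1, so a unique solution mod 823 exists.
716⁻¹ ≡ 723 (mod 823).
u ≡ 723×509 ≡ 126 (mod 823).

126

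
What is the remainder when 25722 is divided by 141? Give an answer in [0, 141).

60

25722 = 182*141 + 60, so 25722 ≡ 60 (mod 141).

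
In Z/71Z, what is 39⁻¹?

51

71 = 1*39 + 32
39 = 1*32 + 7
32 = 4*7 + 4
7 = 1*4 + 3
4 = 1*3 + 1
3 = 3*1 + 0
gcd(39, 71) = 1, so the inverse exists.
Back-substitute for 1:
1 = 1*4 − 1*3
  = −1*7 + 2*4
  = 2*32 − 9*7
  = −9*39 + 11*32
  = 11*71 − 20*39
So 39⁻¹ ≡ −20 ≡ 51 (mod 71).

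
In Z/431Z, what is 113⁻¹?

Apply the Euclidean algorithm and back-substitute:
431 = 3*113 + 92
113 = 1*92 + 21
92 = 4*21 + 8
21 = 2*8 + 5
8 = 1*5 + 3
5 = 1*3 + 2
3 = 1*2 + 1
2 = 2*1 + 0
gcd(113, 431) = 1, so the inverse exists.
Bézout: 1 = 43*431 − 164*113.
So 113⁻¹ ≡ −164 ≡ 267 (mod 431).

267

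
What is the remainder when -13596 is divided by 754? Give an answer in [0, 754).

730

-13596 = -19*754 + 730, so -13596 ≡ 730 (mod 754).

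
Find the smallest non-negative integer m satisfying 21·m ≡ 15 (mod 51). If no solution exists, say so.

gcd(21, 51) = 3, and 3 | 15, so solutions exist.
Divide through by 3: 7·m = 5 (mod 17).
7⁻¹ ≡ 5 (mod 17).
m ≡ 5·5 ≡ 8 (mod 17).
The smallest non-negative solution is m = 8.

8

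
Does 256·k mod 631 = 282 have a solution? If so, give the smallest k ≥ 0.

gcd(256, 631) = 1, so a unique solution mod 631 exists.
256⁻¹ ≡ 456 (mod 631).
k ≡ 456·282 ≡ 499 (mod 631).

499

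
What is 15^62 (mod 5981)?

Using repeated squaring:
62 in binary is 111110, i.e. 62 = 32 + 16 + 8 + 4 + 2.
15^1 ≡ 15 (mod 5981)
15^2 ≡ 15^2 = 225 (mod 5981)
15^4 ≡ 225^2 = 50625 ≡ 2777 (mod 5981)
15^8 ≡ 2777^2 = 7711729 ≡ 2220 (mod 5981)
15^16 ≡ 2220^2 = 4928400 ≡ 56 (mod 5981)
15^32 ≡ 56^2 = 3136 (mod 5981)
15^62 = 15^32 × 15^16 × 15^8 × 15^4 × 15^2 ≡ 3136 × 56 × 2220 × 2777 × 225 (mod 5981).
Accumulate the product:
3136 × 56 = 175616 ≡ 2167
2167 × 2220 = 4810740 ≡ 2016
2016 × 2777 = 5598432 ≡ 216
216 × 225 = 48600 ≡ 752

752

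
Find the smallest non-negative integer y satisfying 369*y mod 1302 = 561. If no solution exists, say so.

gcd(369, 1302) = 3, and 3 | 561, so solutions exist.
Divide through by 3: 123*y mod 434 = 187.
123⁻¹ ≡ 247 (mod 434).
y ≡ 247*187 ≡ 185 (mod 434).
The smallest non-negative solution is y = 185.

185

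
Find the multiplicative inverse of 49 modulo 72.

25

Run the extended Euclidean algorithm:
72 = 1×49 + 23
49 = 2×23 + 3
23 = 7×3 + 2
3 = 1×2 + 1
2 = 2×1 + 0
gcd(49, 72) = 1, so the inverse exists.
Back-substitute for 1:
1 = 1×3 − 1×2
  = −1×23 + 8×3
  = 8×49 − 17×23
  = −17×72 + 25×49
So 49⁻¹ ≡ 25 (mod 72).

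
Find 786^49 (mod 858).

240

786^1 ≡ 786 (mod 858)
786^2 ≡ 786^2 = 617796 ≡ 36 (mod 858)
786^4 ≡ 36^2 = 1296 ≡ 438 (mod 858)
786^8 ≡ 438^2 = 191844 ≡ 510 (mod 858)
786^16 ≡ 510^2 = 260100 ≡ 126 (mod 858)
786^32 ≡ 126^2 = 15876 ≡ 432 (mod 858)
786^49 = 786^32 × 786^16 × 786^1 ≡ 432 × 126 × 786 (mod 858).
Accumulate the product:
432 × 126 = 54432 ≡ 378
378 × 786 = 297108 ≡ 240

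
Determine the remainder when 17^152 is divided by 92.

85

Compute successive squares:
17^1 ≡ 17 (mod 92)
17^2 ≡ 17^2 = 289 ≡ 13 (mod 92)
17^4 ≡ 13^2 = 169 ≡ 77 (mod 92)
17^8 ≡ 77^2 = 5929 ≡ 41 (mod 92)
17^16 ≡ 41^2 = 1681 ≡ 25 (mod 92)
17^32 ≡ 25^2 = 625 ≡ 73 (mod 92)
17^64 ≡ 73^2 = 5329 ≡ 85 (mod 92)
17^128 ≡ 85^2 = 7225 ≡ 49 (mod 92)
17^152 = 17^128 × 17^16 × 17^8 ≡ 49 × 25 × 41 (mod 92).
Accumulate the product:
49 × 25 = 1225 ≡ 29
29 × 41 = 1189 ≡ 85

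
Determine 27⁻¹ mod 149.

138

Run the extended Euclidean algorithm:
149 = 5*27 + 14
27 = 1*14 + 13
14 = 1*13 + 1
13 = 13*1 + 0
gcd(27, 149) = 1, so the inverse exists.
Bézout: 1 = 2*149 − 11*27.
So 27⁻¹ ≡ −11 ≡ 138 (mod 149).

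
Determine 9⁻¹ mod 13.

3

13 = 1*9 + 4
9 = 2*4 + 1
4 = 4*1 + 0
gcd(9, 13) = 1, so the inverse exists.
Back-substitute for 1:
1 = 1*9 − 2*4
  = −2*13 + 3*9
So 9⁻¹ ≡ 3 (mod 13).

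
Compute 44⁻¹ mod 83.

By the extended Euclidean algorithm:
83 = 1*44 + 39
44 = 1*39 + 5
39 = 7*5 + 4
5 = 1*4 + 1
4 = 4*1 + 0
gcd(44, 83) = 1, so the inverse exists.
Bézout: 1 = −9*83 + 17*44.
So 44⁻¹ ≡ 17 (mod 83).

17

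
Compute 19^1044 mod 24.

1

Using repeated squaring:
1044 in binary is 10000010100, i.e. 1044 = 1024 + 16 + 4.
19^1 ≡ 19 (mod 24)
19^2 ≡ 19^2 = 361 ≡ 1 (mod 24)
19^4 ≡ 1^2 = 1 (mod 24)
19^8 ≡ 1^2 = 1 (mod 24)
19^16 ≡ 1^2 = 1 (mod 24)
19^32 ≡ 1^2 = 1 (mod 24)
19^64 ≡ 1^2 = 1 (mod 24)
19^128 ≡ 1^2 = 1 (mod 24)
19^256 ≡ 1^2 = 1 (mod 24)
19^512 ≡ 1^2 = 1 (mod 24)
19^1024 ≡ 1^2 = 1 (mod 24)
19^1044 = 19^1024 * 19^16 * 19^4 ≡ 1 * 1 * 1 (mod 24).
Accumulate the product:
1 * 1 = 1
1 * 1 = 1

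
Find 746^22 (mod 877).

841

By square-and-multiply:
22 in binary is 10110, i.e. 22 = 16 + 4 + 2.
746^1 ≡ 746 (mod 877)
746^2 ≡ 746^2 = 556516 ≡ 498 (mod 877)
746^4 ≡ 498^2 = 248004 ≡ 690 (mod 877)
746^8 ≡ 690^2 = 476100 ≡ 766 (mod 877)
746^16 ≡ 766^2 = 586756 ≡ 43 (mod 877)
746^22 = 746^16 × 746^4 × 746^2 ≡ 43 × 690 × 498 (mod 877).
Accumulate the product:
43 × 690 = 29670 ≡ 729
729 × 498 = 363042 ≡ 841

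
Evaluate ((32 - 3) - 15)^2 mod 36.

32 - 3 = 29
29 - 15 = 14
(14)^2 ≡ 16 (mod 36)

16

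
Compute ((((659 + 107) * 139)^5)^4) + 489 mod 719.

659 + 107 = 766 ≡ 47 (mod 719)
47 * 139 = 6533 ≡ 62 (mod 719)
(62)^5 ≡ 288 (mod 719)
(288)^4 ≡ 214 (mod 719)
214 + 489 = 703

703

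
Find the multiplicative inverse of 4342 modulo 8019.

205

8019 = 1*4342 + 3677
4342 = 1*3677 + 665
3677 = 5*665 + 352
665 = 1*352 + 313
352 = 1*313 + 39
313 = 8*39 + 1
39 = 39*1 + 0
gcd(4342, 8019) = 1, so the inverse exists.
Bézout: 1 = −111*8019 + 205*4342.
So 4342⁻¹ ≡ 205 (mod 8019).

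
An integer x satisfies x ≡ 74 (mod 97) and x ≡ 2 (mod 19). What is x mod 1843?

268

97⁻¹ mod 19: 97*10 ≡ 1 (mod 19), so 97⁻¹ ≡ 10.
x = 74 + 97*((2 − 74)*10 mod 19) = 74 + 97*2 = 268.
Check: 268 mod 97 = 74, 268 mod 19 = 2. ✓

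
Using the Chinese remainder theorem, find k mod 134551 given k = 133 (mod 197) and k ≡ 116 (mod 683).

197⁻¹ mod 683: 197·631 ≡ 1 (mod 683), so 197⁻¹ ≡ 631.
k = 133 + 197·((116 − 133)·631 mod 683) = 133 + 197·201 = 39730.

39730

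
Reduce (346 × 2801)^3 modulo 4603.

942

346 × 2801 = 969146 ≡ 2516 (mod 4603)
(2516)^3 ≡ 942 (mod 4603)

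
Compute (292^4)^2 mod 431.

(292)^4 ≡ 304 (mod 431)
(304)^2 ≡ 182 (mod 431)

182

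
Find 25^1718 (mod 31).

By square-and-multiply:
1718 in binary is 11010110110, i.e. 1718 = 1024 + 512 + 128 + 32 + 16 + 4 + 2.
25^1 ≡ 25 (mod 31)
25^2 ≡ 25^2 = 625 ≡ 5 (mod 31)
25^4 ≡ 5^2 = 25 (mod 31)
25^8 ≡ 25^2 = 625 ≡ 5 (mod 31)
25^16 ≡ 5^2 = 25 (mod 31)
25^32 ≡ 25^2 = 625 ≡ 5 (mod 31)
25^64 ≡ 5^2 = 25 (mod 31)
25^128 ≡ 25^2 = 625 ≡ 5 (mod 31)
25^256 ≡ 5^2 = 25 (mod 31)
25^512 ≡ 25^2 = 625 ≡ 5 (mod 31)
25^1024 ≡ 5^2 = 25 (mod 31)
25^1718 = 25^1024 × 25^512 × 25^128 × 25^32 × 25^16 × 25^4 × 25^2 ≡ 25 × 5 × 5 × 5 × 25 × 25 × 5 (mod 31).
Accumulate the product:
25 × 5 = 125 ≡ 1
1 × 5 = 5
5 × 5 = 25
25 × 25 = 625 ≡ 5
5 × 25 = 125 ≡ 1
1 × 5 = 5

5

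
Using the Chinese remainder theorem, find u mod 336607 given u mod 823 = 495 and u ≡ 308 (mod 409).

171679

823⁻¹ mod 409: 823×82 ≡ 1 (mod 409), so 823⁻¹ ≡ 82.
u = 495 + 823×((308 − 495)×82 mod 409) = 495 + 823×208 = 171679.
Check: 171679 mod 823 = 495, 171679 mod 409 = 308. ✓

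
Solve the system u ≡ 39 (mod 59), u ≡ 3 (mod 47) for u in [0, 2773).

59⁻¹ mod 47: 59*4 ≡ 1 (mod 47), so 59⁻¹ ≡ 4.
u = 39 + 59*((3 − 39)*4 mod 47) = 39 + 59*44 = 2635.
Check: 2635 mod 59 = 39, 2635 mod 47 = 3. ✓

2635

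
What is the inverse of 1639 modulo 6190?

By the extended Euclidean algorithm:
6190 = 3*1639 + 1273
1639 = 1*1273 + 366
1273 = 3*366 + 175
366 = 2*175 + 16
175 = 10*16 + 15
16 = 1*15 + 1
15 = 15*1 + 0
gcd(1639, 6190) = 1, so the inverse exists.
Bézout: 1 = −103*6190 + 389*1639.
So 1639⁻¹ ≡ 389 (mod 6190).

389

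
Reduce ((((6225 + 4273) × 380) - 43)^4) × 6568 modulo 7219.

6225 + 4273 = 10498 ≡ 3279 (mod 7219)
3279 × 380 = 1246020 ≡ 4352 (mod 7219)
4352 - 43 = 4309
(4309)^4 ≡ 2055 (mod 7219)
2055 × 6568 = 13497240 ≡ 4929 (mod 7219)

4929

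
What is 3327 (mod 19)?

3327 = 175·19 + 2, so 3327 ≡ 2 (mod 19).

2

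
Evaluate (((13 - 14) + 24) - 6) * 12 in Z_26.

22

13 - 14 = -1 ≡ 25 (mod 26)
25 + 24 = 49 ≡ 23 (mod 26)
23 - 6 = 17
17 * 12 = 204 ≡ 22 (mod 26)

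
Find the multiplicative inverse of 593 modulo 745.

By the extended Euclidean algorithm:
745 = 1×593 + 152
593 = 3×152 + 137
152 = 1×137 + 15
137 = 9×15 + 2
15 = 7×2 + 1
2 = 2×1 + 0
gcd(593, 745) = 1, so the inverse exists.
Back-substitute for 1:
1 = 1×15 − 7×2
  = −7×137 + 64×15
  = 64×152 − 71×137
  = −71×593 + 277×152
  = 277×745 − 348×593
So 593⁻¹ ≡ −348 ≡ 397 (mod 745).

397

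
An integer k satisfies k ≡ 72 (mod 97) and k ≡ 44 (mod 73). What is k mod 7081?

97⁻¹ mod 73: 97*70 ≡ 1 (mod 73), so 97⁻¹ ≡ 70.
k = 72 + 97*((44 − 72)*70 mod 73) = 72 + 97*11 = 1139.

1139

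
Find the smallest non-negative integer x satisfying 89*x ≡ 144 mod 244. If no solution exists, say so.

40

gcd(89, 244) = 1, so a unique solution mod 244 exists.
89⁻¹ ≡ 85 (mod 244).
x ≡ 85*144 ≡ 40 (mod 244).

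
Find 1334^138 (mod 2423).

484

138 in binary is 10001010, i.e. 138 = 128 + 8 + 2.
1334^1 ≡ 1334 (mod 2423)
1334^2 ≡ 1334^2 = 1779556 ≡ 1074 (mod 2423)
1334^4 ≡ 1074^2 = 1153476 ≡ 128 (mod 2423)
1334^8 ≡ 128^2 = 16384 ≡ 1846 (mod 2423)
1334^16 ≡ 1846^2 = 3407716 ≡ 978 (mod 2423)
1334^32 ≡ 978^2 = 956484 ≡ 1822 (mod 2423)
1334^64 ≡ 1822^2 = 3319684 ≡ 174 (mod 2423)
1334^128 ≡ 174^2 = 30276 ≡ 1200 (mod 2423)
1334^138 = 1334^128 × 1334^8 × 1334^2 ≡ 1200 × 1846 × 1074 (mod 2423).
Accumulate the product:
1200 × 1846 = 2215200 ≡ 578
578 × 1074 = 620772 ≡ 484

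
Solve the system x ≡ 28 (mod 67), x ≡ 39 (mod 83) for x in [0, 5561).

67⁻¹ mod 83: 67*57 ≡ 1 (mod 83), so 67⁻¹ ≡ 57.
x = 28 + 67*((39 − 28)*57 mod 83) = 28 + 67*46 = 3110.

3110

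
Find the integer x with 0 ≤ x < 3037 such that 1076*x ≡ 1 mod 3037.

3037 = 2×1076 + 885
1076 = 1×885 + 191
885 = 4×191 + 121
191 = 1×121 + 70
121 = 1×70 + 51
70 = 1×51 + 19
51 = 2×19 + 13
19 = 1×13 + 6
13 = 2×6 + 1
6 = 6×1 + 0
gcd(1076, 3037) = 1, so the inverse exists.
Back-substitute for 1:
1 = 1×13 − 2×6
  = −2×19 + 3×13
  = 3×51 − 8×19
  = −8×70 + 11×51
  = 11×121 − 19×70
  = −19×191 + 30×121
  = 30×885 − 139×191
  = −139×1076 + 169×885
  = 169×3037 − 477×1076
So 1076⁻¹ ≡ −477 ≡ 2560 (mod 3037).

2560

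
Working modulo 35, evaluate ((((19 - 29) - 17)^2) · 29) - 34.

2

19 - 29 = -10 ≡ 25 (mod 35)
25 - 17 = 8
(8)^2 ≡ 29 (mod 35)
29 · 29 = 841 ≡ 1 (mod 35)
1 - 34 = -33 ≡ 2 (mod 35)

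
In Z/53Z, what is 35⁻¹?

Apply the Euclidean algorithm and back-substitute:
53 = 1×35 + 18
35 = 1×18 + 17
18 = 1×17 + 1
17 = 17×1 + 0
gcd(35, 53) = 1, so the inverse exists.
Bézout: 1 = 2×53 − 3×35.
So 35⁻¹ ≡ −3 ≡ 50 (mod 53).

50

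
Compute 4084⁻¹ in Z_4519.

4519 = 1*4084 + 435
4084 = 9*435 + 169
435 = 2*169 + 97
169 = 1*97 + 72
97 = 1*72 + 25
72 = 2*25 + 22
25 = 1*22 + 3
22 = 7*3 + 1
3 = 3*1 + 0
gcd(4084, 4519) = 1, so the inverse exists.
Back-substitute for 1:
1 = 1*22 − 7*3
  = −7*25 + 8*22
  = 8*72 − 23*25
  = −23*97 + 31*72
  = 31*169 − 54*97
  = −54*435 + 139*169
  = 139*4084 − 1305*435
  = −1305*4519 + 1444*4084
So 4084⁻¹ ≡ 1444 (mod 4519).

1444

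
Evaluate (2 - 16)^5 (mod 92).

8

2 - 16 = -14 ≡ 78 (mod 92)
(78)^5 ≡ 8 (mod 92)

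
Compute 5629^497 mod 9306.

Compute successive squares:
497 in binary is 111110001, i.e. 497 = 256 + 128 + 64 + 32 + 16 + 1.
5629^1 ≡ 5629 (mod 9306)
5629^2 ≡ 5629^2 = 31685641 ≡ 8017 (mod 9306)
5629^4 ≡ 8017^2 = 64272289 ≡ 5053 (mod 9306)
5629^8 ≡ 5053^2 = 25532809 ≡ 6451 (mod 9306)
5629^16 ≡ 6451^2 = 41615401 ≡ 8275 (mod 9306)
5629^32 ≡ 8275^2 = 68475625 ≡ 2077 (mod 9306)
5629^64 ≡ 2077^2 = 4313929 ≡ 5251 (mod 9306)
5629^128 ≡ 5251^2 = 27573001 ≡ 8629 (mod 9306)
5629^256 ≡ 8629^2 = 74459641 ≡ 2335 (mod 9306)
5629^497 = 5629^256 × 5629^128 × 5629^64 × 5629^32 × 5629^16 × 5629^1 ≡ 2335 × 8629 × 5251 × 2077 × 8275 × 5629 (mod 9306).
Accumulate the product:
2335 × 8629 = 20148715 ≡ 1225
1225 × 5251 = 6432475 ≡ 2029
2029 × 2077 = 4214233 ≡ 7921
7921 × 8275 = 65546275 ≡ 4117
4117 × 5629 = 23174593 ≡ 2653

2653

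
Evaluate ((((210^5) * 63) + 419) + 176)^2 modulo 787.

(210)^5 ≡ 157 (mod 787)
157 * 63 = 9891 ≡ 447 (mod 787)
447 + 419 = 866 ≡ 79 (mod 787)
79 + 176 = 255
(255)^2 ≡ 491 (mod 787)

491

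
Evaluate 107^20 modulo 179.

3

Using repeated squaring:
107^1 ≡ 107 (mod 179)
107^2 ≡ 107^2 = 11449 ≡ 172 (mod 179)
107^4 ≡ 172^2 = 29584 ≡ 49 (mod 179)
107^8 ≡ 49^2 = 2401 ≡ 74 (mod 179)
107^16 ≡ 74^2 = 5476 ≡ 106 (mod 179)
107^20 = 107^16 · 107^4 ≡ 106 · 49 (mod 179).
106 · 49 = 5194 ≡ 3 (mod 179).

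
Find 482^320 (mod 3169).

Using repeated squaring:
320 in binary is 101000000, i.e. 320 = 256 + 64.
482^1 ≡ 482 (mod 3169)
482^2 ≡ 482^2 = 232324 ≡ 987 (mod 3169)
482^4 ≡ 987^2 = 974169 ≡ 1286 (mod 3169)
482^8 ≡ 1286^2 = 1653796 ≡ 2747 (mod 3169)
482^16 ≡ 2747^2 = 7546009 ≡ 620 (mod 3169)
482^32 ≡ 620^2 = 384400 ≡ 951 (mod 3169)
482^64 ≡ 951^2 = 904401 ≡ 1236 (mod 3169)
482^128 ≡ 1236^2 = 1527696 ≡ 238 (mod 3169)
482^256 ≡ 238^2 = 56644 ≡ 2771 (mod 3169)
482^320 = 482^256 · 482^64 ≡ 2771 · 1236 (mod 3169).
2771 · 1236 = 3424956 ≡ 2436 (mod 3169).

2436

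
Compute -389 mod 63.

52

-389 = -7×63 + 52, so -389 ≡ 52 (mod 63).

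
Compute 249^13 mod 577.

By square-and-multiply:
13 in binary is 1101, i.e. 13 = 8 + 4 + 1.
249^1 ≡ 249 (mod 577)
249^2 ≡ 249^2 = 62001 ≡ 262 (mod 577)
249^4 ≡ 262^2 = 68644 ≡ 558 (mod 577)
249^8 ≡ 558^2 = 311364 ≡ 361 (mod 577)
249^13 = 249^8 × 249^4 × 249^1 ≡ 361 × 558 × 249 (mod 577).
Accumulate the product:
361 × 558 = 201438 ≡ 65
65 × 249 = 16185 ≡ 29

29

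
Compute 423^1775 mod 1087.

996

Compute successive squares:
1775 in binary is 11011101111, i.e. 1775 = 1024 + 512 + 128 + 64 + 32 + 8 + 4 + 2 + 1.
423^1 ≡ 423 (mod 1087)
423^2 ≡ 423^2 = 178929 ≡ 661 (mod 1087)
423^4 ≡ 661^2 = 436921 ≡ 1034 (mod 1087)
423^8 ≡ 1034^2 = 1069156 ≡ 635 (mod 1087)
423^16 ≡ 635^2 = 403225 ≡ 1035 (mod 1087)
423^32 ≡ 1035^2 = 1071225 ≡ 530 (mod 1087)
423^64 ≡ 530^2 = 280900 ≡ 454 (mod 1087)
423^128 ≡ 454^2 = 206116 ≡ 673 (mod 1087)
423^256 ≡ 673^2 = 452929 ≡ 737 (mod 1087)
423^512 ≡ 737^2 = 543169 ≡ 756 (mod 1087)
423^1024 ≡ 756^2 = 571536 ≡ 861 (mod 1087)
423^1775 = 423^1024 * 423^512 * 423^128 * 423^64 * 423^32 * 423^8 * 423^4 * 423^2 * 423^1 ≡ 861 * 756 * 673 * 454 * 530 * 635 * 1034 * 661 * 423 (mod 1087).
Accumulate the product:
861 * 756 = 650916 ≡ 890
890 * 673 = 598970 ≡ 33
33 * 454 = 14982 ≡ 851
851 * 530 = 451030 ≡ 1012
1012 * 635 = 642620 ≡ 203
203 * 1034 = 209902 ≡ 111
111 * 661 = 73371 ≡ 542
542 * 423 = 229266 ≡ 996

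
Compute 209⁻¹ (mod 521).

349

Apply the Euclidean algorithm and back-substitute:
521 = 2×209 + 103
209 = 2×103 + 3
103 = 34×3 + 1
3 = 3×1 + 0
gcd(209, 521) = 1, so the inverse exists.
Bézout: 1 = 69×521 − 172×209.
So 209⁻¹ ≡ −172 ≡ 349 (mod 521).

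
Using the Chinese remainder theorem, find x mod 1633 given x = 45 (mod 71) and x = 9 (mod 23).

400

71⁻¹ mod 23: 71*12 ≡ 1 (mod 23), so 71⁻¹ ≡ 12.
x = 45 + 71*((9 − 45)*12 mod 23) = 45 + 71*5 = 400.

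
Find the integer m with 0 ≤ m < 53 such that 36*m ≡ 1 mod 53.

By the extended Euclidean algorithm:
53 = 1×36 + 17
36 = 2×17 + 2
17 = 8×2 + 1
2 = 2×1 + 0
gcd(36, 53) = 1, so the inverse exists.
Back-substitute for 1:
1 = 1×17 − 8×2
  = −8×36 + 17×17
  = 17×53 − 25×36
So 36⁻¹ ≡ −25 ≡ 28 (mod 53).

28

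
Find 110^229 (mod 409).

229 in binary is 11100101, i.e. 229 = 128 + 64 + 32 + 4 + 1.
110^1 ≡ 110 (mod 409)
110^2 ≡ 110^2 = 12100 ≡ 239 (mod 409)
110^4 ≡ 239^2 = 57121 ≡ 270 (mod 409)
110^8 ≡ 270^2 = 72900 ≡ 98 (mod 409)
110^16 ≡ 98^2 = 9604 ≡ 197 (mod 409)
110^32 ≡ 197^2 = 38809 ≡ 363 (mod 409)
110^64 ≡ 363^2 = 131769 ≡ 71 (mod 409)
110^128 ≡ 71^2 = 5041 ≡ 133 (mod 409)
110^229 = 110^128 * 110^64 * 110^32 * 110^4 * 110^1 ≡ 133 * 71 * 363 * 270 * 110 (mod 409).
Accumulate the product:
133 * 71 = 9443 ≡ 36
36 * 363 = 13068 ≡ 389
389 * 270 = 105030 ≡ 326
326 * 110 = 35860 ≡ 277

277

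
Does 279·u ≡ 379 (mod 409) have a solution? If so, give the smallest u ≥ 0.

189

gcd(279, 409) = 1, so a unique solution mod 409 exists.
279⁻¹ ≡ 280 (mod 409).
u ≡ 280·379 ≡ 189 (mod 409).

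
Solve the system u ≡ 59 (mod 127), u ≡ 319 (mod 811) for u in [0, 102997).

127⁻¹ mod 811: 127*364 ≡ 1 (mod 811), so 127⁻¹ ≡ 364.
u = 59 + 127*((319 − 59)*364 mod 811) = 59 + 127*564 = 71687.

71687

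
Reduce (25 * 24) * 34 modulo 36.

25 * 24 = 600 ≡ 24 (mod 36)
24 * 34 = 816 ≡ 24 (mod 36)

24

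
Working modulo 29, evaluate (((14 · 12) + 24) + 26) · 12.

14 · 12 = 168 ≡ 23 (mod 29)
23 + 24 = 47 ≡ 18 (mod 29)
18 + 26 = 44 ≡ 15 (mod 29)
15 · 12 = 180 ≡ 6 (mod 29)

6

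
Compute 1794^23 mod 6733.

5448

Compute successive squares:
1794^1 ≡ 1794 (mod 6733)
1794^2 ≡ 1794^2 = 3218436 ≡ 62 (mod 6733)
1794^4 ≡ 62^2 = 3844 (mod 6733)
1794^8 ≡ 3844^2 = 14776336 ≡ 4134 (mod 6733)
1794^16 ≡ 4134^2 = 17089956 ≡ 1602 (mod 6733)
1794^23 = 1794^16 * 1794^4 * 1794^2 * 1794^1 ≡ 1602 * 3844 * 62 * 1794 (mod 6733).
Accumulate the product:
1602 * 3844 = 6158088 ≡ 4126
4126 * 62 = 255812 ≡ 6691
6691 * 1794 = 12003654 ≡ 5448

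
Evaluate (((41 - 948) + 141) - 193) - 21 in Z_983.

3

41 - 948 = -907 ≡ 76 (mod 983)
76 + 141 = 217
217 - 193 = 24
24 - 21 = 3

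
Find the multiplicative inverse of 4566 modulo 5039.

Apply the Euclidean algorithm and back-substitute:
5039 = 1·4566 + 473
4566 = 9·473 + 309
473 = 1·309 + 164
309 = 1·164 + 145
164 = 1·145 + 19
145 = 7·19 + 12
19 = 1·12 + 7
12 = 1·7 + 5
7 = 1·5 + 2
5 = 2·2 + 1
2 = 2·1 + 0
gcd(4566, 5039) = 1, so the inverse exists.
Back-substitute for 1:
1 = 1·5 − 2·2
  = −2·7 + 3·5
  = 3·12 − 5·7
  = −5·19 + 8·12
  = 8·145 − 61·19
  = −61·164 + 69·145
  = 69·309 − 130·164
  = −130·473 + 199·309
  = 199·4566 − 1921·473
  = −1921·5039 + 2120·4566
So 4566⁻¹ ≡ 2120 (mod 5039).

2120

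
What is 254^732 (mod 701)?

68

By square-and-multiply:
254^1 ≡ 254 (mod 701)
254^2 ≡ 254^2 = 64516 ≡ 24 (mod 701)
254^4 ≡ 24^2 = 576 (mod 701)
254^8 ≡ 576^2 = 331776 ≡ 203 (mod 701)
254^16 ≡ 203^2 = 41209 ≡ 551 (mod 701)
254^32 ≡ 551^2 = 303601 ≡ 68 (mod 701)
254^64 ≡ 68^2 = 4624 ≡ 418 (mod 701)
254^128 ≡ 418^2 = 174724 ≡ 175 (mod 701)
254^256 ≡ 175^2 = 30625 ≡ 482 (mod 701)
254^512 ≡ 482^2 = 232324 ≡ 293 (mod 701)
254^732 = 254^512 · 254^128 · 254^64 · 254^16 · 254^8 · 254^4 ≡ 293 · 175 · 418 · 551 · 203 · 576 (mod 701).
Accumulate the product:
293 · 175 = 51275 ≡ 102
102 · 418 = 42636 ≡ 576
576 · 551 = 317376 ≡ 524
524 · 203 = 106372 ≡ 521
521 · 576 = 300096 ≡ 68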